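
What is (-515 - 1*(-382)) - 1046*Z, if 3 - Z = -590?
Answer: -620411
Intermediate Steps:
Z = 593 (Z = 3 - 1*(-590) = 3 + 590 = 593)
(-515 - 1*(-382)) - 1046*Z = (-515 - 1*(-382)) - 1046*593 = (-515 + 382) - 620278 = -133 - 620278 = -620411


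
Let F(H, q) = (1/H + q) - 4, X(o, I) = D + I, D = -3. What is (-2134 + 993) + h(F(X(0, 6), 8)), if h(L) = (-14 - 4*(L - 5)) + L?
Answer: -1148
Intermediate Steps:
X(o, I) = -3 + I
F(H, q) = -4 + q + 1/H (F(H, q) = (q + 1/H) - 4 = -4 + q + 1/H)
h(L) = 6 - 3*L (h(L) = (-14 - 4*(-5 + L)) + L = (-14 + (20 - 4*L)) + L = (6 - 4*L) + L = 6 - 3*L)
(-2134 + 993) + h(F(X(0, 6), 8)) = (-2134 + 993) + (6 - 3*(-4 + 8 + 1/(-3 + 6))) = -1141 + (6 - 3*(-4 + 8 + 1/3)) = -1141 + (6 - 3*13/3) = -1141 + (6 - 13) = -1141 - 7 = -1148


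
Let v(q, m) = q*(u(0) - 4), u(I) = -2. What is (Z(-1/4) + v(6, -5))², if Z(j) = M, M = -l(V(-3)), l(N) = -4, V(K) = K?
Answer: 1024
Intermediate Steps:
M = 4 (M = -1*(-4) = 4)
v(q, m) = -6*q (v(q, m) = q*(-2 - 4) = q*(-6) = -6*q)
Z(j) = 4
(Z(-1/4) + v(6, -5))² = (4 - 6*6)² = (4 - 36)² = (-32)² = 1024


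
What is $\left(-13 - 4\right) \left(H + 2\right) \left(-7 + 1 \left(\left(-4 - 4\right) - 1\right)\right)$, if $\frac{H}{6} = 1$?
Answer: $2176$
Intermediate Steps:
$H = 6$ ($H = 6 \cdot 1 = 6$)
$\left(-13 - 4\right) \left(H + 2\right) \left(-7 + 1 \left(\left(-4 - 4\right) - 1\right)\right) = \left(-13 - 4\right) \left(6 + 2\right) \left(-7 + 1 \left(\left(-4 - 4\right) - 1\right)\right) = \left(-13 - 4\right) 8 \left(-7 + 1 \left(\left(-4 - 4\right) - 1\right)\right) = - 17 \cdot 8 \left(-7 + 1 \left(-8 - 1\right)\right) = - 17 \cdot 8 \left(-7 + 1 \left(-9\right)\right) = - 17 \cdot 8 \left(-7 - 9\right) = - 17 \cdot 8 \left(-16\right) = \left(-17\right) \left(-128\right) = 2176$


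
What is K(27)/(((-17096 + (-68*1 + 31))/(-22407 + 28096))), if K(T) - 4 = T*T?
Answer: -4170037/17133 ≈ -243.39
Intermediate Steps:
K(T) = 4 + T² (K(T) = 4 + T*T = 4 + T²)
K(27)/(((-17096 + (-68*1 + 31))/(-22407 + 28096))) = (4 + 27²)/(((-17096 + (-68*1 + 31))/(-22407 + 28096))) = (4 + 729)/(((-17096 + (-68 + 31))/5689)) = 733/(((-17096 - 37)*(1/5689))) = 733/((-17133*1/5689)) = 733/(-17133/5689) = 733*(-5689/17133) = -4170037/17133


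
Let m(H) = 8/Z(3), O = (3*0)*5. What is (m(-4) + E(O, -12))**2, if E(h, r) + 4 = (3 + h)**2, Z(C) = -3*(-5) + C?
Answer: 2401/81 ≈ 29.642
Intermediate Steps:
O = 0 (O = 0*5 = 0)
Z(C) = 15 + C
E(h, r) = -4 + (3 + h)**2
m(H) = 4/9 (m(H) = 8/(15 + 3) = 8/18 = 8*(1/18) = 4/9)
(m(-4) + E(O, -12))**2 = (4/9 + (-4 + (3 + 0)**2))**2 = (4/9 + (-4 + 3**2))**2 = (4/9 + (-4 + 9))**2 = (4/9 + 5)**2 = (49/9)**2 = 2401/81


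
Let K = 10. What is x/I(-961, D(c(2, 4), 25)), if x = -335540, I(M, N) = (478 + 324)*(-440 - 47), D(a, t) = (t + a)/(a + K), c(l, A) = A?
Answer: 167770/195287 ≈ 0.85909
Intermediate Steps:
D(a, t) = (a + t)/(10 + a) (D(a, t) = (t + a)/(a + 10) = (a + t)/(10 + a))
I(M, N) = -390574 (I(M, N) = 802*(-487) = -390574)
x/I(-961, D(c(2, 4), 25)) = -335540/(-390574) = -335540*(-1/390574) = 167770/195287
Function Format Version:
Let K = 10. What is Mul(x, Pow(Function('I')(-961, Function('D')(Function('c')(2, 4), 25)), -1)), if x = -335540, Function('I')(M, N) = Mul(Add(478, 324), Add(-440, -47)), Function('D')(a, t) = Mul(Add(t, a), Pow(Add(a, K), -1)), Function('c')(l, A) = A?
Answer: Rational(167770, 195287) ≈ 0.85909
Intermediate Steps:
Function('D')(a, t) = Mul(Pow(Add(10, a), -1), Add(a, t)) (Function('D')(a, t) = Mul(Add(t, a), Pow(Add(a, 10), -1)) = Mul(Add(a, t), Pow(Add(10, a), -1)) = Mul(Pow(Add(10, a), -1), Add(a, t)))
Function('I')(M, N) = -390574 (Function('I')(M, N) = Mul(802, -487) = -390574)
Mul(x, Pow(Function('I')(-961, Function('D')(Function('c')(2, 4), 25)), -1)) = Mul(-335540, Pow(-390574, -1)) = Mul(-335540, Rational(-1, 390574)) = Rational(167770, 195287)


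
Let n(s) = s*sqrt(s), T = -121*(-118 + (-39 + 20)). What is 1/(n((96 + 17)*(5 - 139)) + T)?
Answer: 16577/3472035040217 + 15142*I*sqrt(15142)/3472035040217 ≈ 4.7744e-9 + 5.3665e-7*I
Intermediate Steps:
T = 16577 (T = -121*(-118 - 19) = -121*(-137) = 16577)
n(s) = s**(3/2)
1/(n((96 + 17)*(5 - 139)) + T) = 1/(((96 + 17)*(5 - 139))**(3/2) + 16577) = 1/((113*(-134))**(3/2) + 16577) = 1/((-15142)**(3/2) + 16577) = 1/(-15142*I*sqrt(15142) + 16577) = 1/(16577 - 15142*I*sqrt(15142))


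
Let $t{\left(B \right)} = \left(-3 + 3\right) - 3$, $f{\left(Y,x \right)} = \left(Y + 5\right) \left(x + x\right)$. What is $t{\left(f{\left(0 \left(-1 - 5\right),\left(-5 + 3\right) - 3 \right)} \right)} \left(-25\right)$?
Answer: $75$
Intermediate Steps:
$f{\left(Y,x \right)} = 2 x \left(5 + Y\right)$ ($f{\left(Y,x \right)} = \left(5 + Y\right) 2 x = 2 x \left(5 + Y\right)$)
$t{\left(B \right)} = -3$ ($t{\left(B \right)} = 0 - 3 = -3$)
$t{\left(f{\left(0 \left(-1 - 5\right),\left(-5 + 3\right) - 3 \right)} \right)} \left(-25\right) = \left(-3\right) \left(-25\right) = 75$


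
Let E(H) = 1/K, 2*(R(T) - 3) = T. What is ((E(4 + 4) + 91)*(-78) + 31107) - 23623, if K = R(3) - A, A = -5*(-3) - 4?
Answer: 398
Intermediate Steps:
R(T) = 3 + T/2
A = 11 (A = 15 - 4 = 11)
K = -13/2 (K = (3 + (½)*3) - 1*11 = (3 + 3/2) - 11 = 9/2 - 11 = -13/2 ≈ -6.5000)
E(H) = -2/13 (E(H) = 1/(-13/2) = -2/13)
((E(4 + 4) + 91)*(-78) + 31107) - 23623 = ((-2/13 + 91)*(-78) + 31107) - 23623 = ((1181/13)*(-78) + 31107) - 23623 = (-7086 + 31107) - 23623 = 24021 - 23623 = 398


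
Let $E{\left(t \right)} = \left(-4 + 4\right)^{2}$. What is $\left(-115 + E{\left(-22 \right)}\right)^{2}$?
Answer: $13225$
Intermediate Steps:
$E{\left(t \right)} = 0$ ($E{\left(t \right)} = 0^{2} = 0$)
$\left(-115 + E{\left(-22 \right)}\right)^{2} = \left(-115 + 0\right)^{2} = \left(-115\right)^{2} = 13225$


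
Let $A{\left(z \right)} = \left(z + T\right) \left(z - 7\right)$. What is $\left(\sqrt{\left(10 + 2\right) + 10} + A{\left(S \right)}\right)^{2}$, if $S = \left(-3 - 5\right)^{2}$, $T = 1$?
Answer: $\left(3705 + \sqrt{22}\right)^{2} \approx 1.3762 \cdot 10^{7}$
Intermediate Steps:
$S = 64$ ($S = \left(-3 - 5\right)^{2} = \left(-8\right)^{2} = 64$)
$A{\left(z \right)} = \left(1 + z\right) \left(-7 + z\right)$ ($A{\left(z \right)} = \left(z + 1\right) \left(z - 7\right) = \left(1 + z\right) \left(-7 + z\right)$)
$\left(\sqrt{\left(10 + 2\right) + 10} + A{\left(S \right)}\right)^{2} = \left(\sqrt{\left(10 + 2\right) + 10} - \left(391 - 4096\right)\right)^{2} = \left(\sqrt{12 + 10} - -3705\right)^{2} = \left(\sqrt{22} + 3705\right)^{2} = \left(3705 + \sqrt{22}\right)^{2}$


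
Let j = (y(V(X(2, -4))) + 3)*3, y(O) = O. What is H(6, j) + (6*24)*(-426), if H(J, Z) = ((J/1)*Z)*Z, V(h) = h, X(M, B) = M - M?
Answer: -60858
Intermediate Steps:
X(M, B) = 0
j = 9 (j = (0 + 3)*3 = 3*3 = 9)
H(J, Z) = J*Z² (H(J, Z) = ((J*1)*Z)*Z = (J*Z)*Z = J*Z²)
H(6, j) + (6*24)*(-426) = 6*9² + (6*24)*(-426) = 6*81 + 144*(-426) = 486 - 61344 = -60858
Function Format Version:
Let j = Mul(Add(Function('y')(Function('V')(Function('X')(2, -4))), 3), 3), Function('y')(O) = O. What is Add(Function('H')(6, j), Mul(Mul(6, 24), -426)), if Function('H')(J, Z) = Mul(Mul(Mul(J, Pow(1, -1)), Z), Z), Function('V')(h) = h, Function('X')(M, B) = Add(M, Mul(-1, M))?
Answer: -60858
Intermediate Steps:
Function('X')(M, B) = 0
j = 9 (j = Mul(Add(0, 3), 3) = Mul(3, 3) = 9)
Function('H')(J, Z) = Mul(J, Pow(Z, 2)) (Function('H')(J, Z) = Mul(Mul(Mul(J, 1), Z), Z) = Mul(Mul(J, Z), Z) = Mul(J, Pow(Z, 2)))
Add(Function('H')(6, j), Mul(Mul(6, 24), -426)) = Add(Mul(6, Pow(9, 2)), Mul(Mul(6, 24), -426)) = Add(Mul(6, 81), Mul(144, -426)) = Add(486, -61344) = -60858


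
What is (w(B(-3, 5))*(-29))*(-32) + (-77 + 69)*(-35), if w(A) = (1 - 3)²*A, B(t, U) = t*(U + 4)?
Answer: -99944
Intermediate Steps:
B(t, U) = t*(4 + U)
w(A) = 4*A (w(A) = (-2)²*A = 4*A)
(w(B(-3, 5))*(-29))*(-32) + (-77 + 69)*(-35) = ((4*(-3*(4 + 5)))*(-29))*(-32) + (-77 + 69)*(-35) = ((4*(-3*9))*(-29))*(-32) - 8*(-35) = ((4*(-27))*(-29))*(-32) + 280 = -108*(-29)*(-32) + 280 = 3132*(-32) + 280 = -100224 + 280 = -99944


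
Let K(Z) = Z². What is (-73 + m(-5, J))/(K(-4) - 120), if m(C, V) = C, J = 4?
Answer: ¾ ≈ 0.75000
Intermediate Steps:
(-73 + m(-5, J))/(K(-4) - 120) = (-73 - 5)/((-4)² - 120) = -78/(16 - 120) = -78/(-104) = -78*(-1/104) = ¾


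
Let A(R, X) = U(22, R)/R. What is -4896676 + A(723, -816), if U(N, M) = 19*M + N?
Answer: -3540282989/723 ≈ -4.8967e+6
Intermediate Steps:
U(N, M) = N + 19*M
A(R, X) = (22 + 19*R)/R
-4896676 + A(723, -816) = -4896676 + (19 + 22/723) = -4896676 + 13759/723 = -3540282989/723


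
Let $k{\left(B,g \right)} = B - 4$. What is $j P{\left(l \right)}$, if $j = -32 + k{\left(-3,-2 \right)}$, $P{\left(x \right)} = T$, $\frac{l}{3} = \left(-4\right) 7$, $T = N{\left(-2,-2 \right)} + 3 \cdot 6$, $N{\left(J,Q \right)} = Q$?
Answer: $-624$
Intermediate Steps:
$k{\left(B,g \right)} = -4 + B$ ($k{\left(B,g \right)} = B - 4 = -4 + B$)
$T = 16$ ($T = -2 + 3 \cdot 6 = -2 + 18 = 16$)
$l = -84$ ($l = 3 \left(\left(-4\right) 7\right) = 3 \left(-28\right) = -84$)
$P{\left(x \right)} = 16$
$j = -39$ ($j = -32 - 7 = -39$)
$j P{\left(l \right)} = \left(-39\right) 16 = -624$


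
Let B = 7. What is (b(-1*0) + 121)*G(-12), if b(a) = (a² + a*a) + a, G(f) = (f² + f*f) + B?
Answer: 35695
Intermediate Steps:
G(f) = 7 + 2*f² (G(f) = (f² + f*f) + 7 = (f² + f²) + 7 = 2*f² + 7 = 7 + 2*f²)
b(a) = a + 2*a² (b(a) = (a² + a²) + a = 2*a² + a = a + 2*a²)
(b(-1*0) + 121)*G(-12) = ((-1*0)*(1 + 2*(-1*0)) + 121)*(7 + 2*(-12)²) = (0*(1 + 2*0) + 121)*(7 + 2*144) = (0*(1 + 0) + 121)*(7 + 288) = (0*1 + 121)*295 = (0 + 121)*295 = 121*295 = 35695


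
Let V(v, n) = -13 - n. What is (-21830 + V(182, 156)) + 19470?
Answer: -2529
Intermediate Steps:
(-21830 + V(182, 156)) + 19470 = (-21830 + (-13 - 1*156)) + 19470 = (-21830 + (-13 - 156)) + 19470 = (-21830 - 169) + 19470 = -21999 + 19470 = -2529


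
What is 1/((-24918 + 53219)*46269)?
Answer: 1/1309458969 ≈ 7.6367e-10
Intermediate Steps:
1/((-24918 + 53219)*46269) = (1/46269)/28301 = (1/28301)*(1/46269) = 1/1309458969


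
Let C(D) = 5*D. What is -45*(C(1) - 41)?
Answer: 1620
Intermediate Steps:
-45*(C(1) - 41) = -45*(5*1 - 41) = -45*(5 - 41) = -45*(-36) = 1620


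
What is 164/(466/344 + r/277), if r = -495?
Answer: -7813616/20599 ≈ -379.32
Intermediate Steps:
164/(466/344 + r/277) = 164/(466/344 - 495/277) = 164/(466*(1/344) - 495*1/277) = 164/(233/172 - 495/277) = 164/(-20599/47644) = 164*(-47644/20599) = -7813616/20599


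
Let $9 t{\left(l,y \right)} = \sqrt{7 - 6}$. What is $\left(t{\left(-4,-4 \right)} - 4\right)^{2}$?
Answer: $\frac{1225}{81} \approx 15.123$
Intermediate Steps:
$t{\left(l,y \right)} = \frac{1}{9}$ ($t{\left(l,y \right)} = \frac{\sqrt{7 - 6}}{9} = \frac{\sqrt{1}}{9} = \frac{1}{9} \cdot 1 = \frac{1}{9}$)
$\left(t{\left(-4,-4 \right)} - 4\right)^{2} = \left(\frac{1}{9} - 4\right)^{2} = \left(- \frac{35}{9}\right)^{2} = \frac{1225}{81}$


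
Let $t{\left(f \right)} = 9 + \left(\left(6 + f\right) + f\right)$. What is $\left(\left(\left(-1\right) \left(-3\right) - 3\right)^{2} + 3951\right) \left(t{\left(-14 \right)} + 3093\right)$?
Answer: $12169080$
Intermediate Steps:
$t{\left(f \right)} = 15 + 2 f$ ($t{\left(f \right)} = 9 + \left(6 + 2 f\right) = 15 + 2 f$)
$\left(\left(\left(-1\right) \left(-3\right) - 3\right)^{2} + 3951\right) \left(t{\left(-14 \right)} + 3093\right) = \left(\left(\left(-1\right) \left(-3\right) - 3\right)^{2} + 3951\right) \left(\left(15 + 2 \left(-14\right)\right) + 3093\right) = \left(\left(3 - 3\right)^{2} + 3951\right) \left(\left(15 - 28\right) + 3093\right) = \left(0^{2} + 3951\right) \left(-13 + 3093\right) = \left(0 + 3951\right) 3080 = 3951 \cdot 3080 = 12169080$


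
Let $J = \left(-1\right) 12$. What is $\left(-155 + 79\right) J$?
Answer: $912$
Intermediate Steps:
$J = -12$
$\left(-155 + 79\right) J = \left(-155 + 79\right) \left(-12\right) = \left(-76\right) \left(-12\right) = 912$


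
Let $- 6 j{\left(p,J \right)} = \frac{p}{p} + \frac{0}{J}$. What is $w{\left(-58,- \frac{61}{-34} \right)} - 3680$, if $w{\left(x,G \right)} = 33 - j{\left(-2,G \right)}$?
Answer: $- \frac{21881}{6} \approx -3646.8$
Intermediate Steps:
$j{\left(p,J \right)} = - \frac{1}{6}$ ($j{\left(p,J \right)} = - \frac{\frac{p}{p} + \frac{0}{J}}{6} = - \frac{1 + 0}{6} = \left(- \frac{1}{6}\right) 1 = - \frac{1}{6}$)
$w{\left(x,G \right)} = \frac{199}{6}$ ($w{\left(x,G \right)} = 33 - - \frac{1}{6} = 33 + \frac{1}{6} = \frac{199}{6}$)
$w{\left(-58,- \frac{61}{-34} \right)} - 3680 = \frac{199}{6} - 3680 = - \frac{21881}{6}$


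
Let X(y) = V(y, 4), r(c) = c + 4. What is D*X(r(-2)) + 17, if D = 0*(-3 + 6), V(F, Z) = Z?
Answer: 17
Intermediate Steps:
D = 0 (D = 0*3 = 0)
r(c) = 4 + c
X(y) = 4
D*X(r(-2)) + 17 = 0*4 + 17 = 0 + 17 = 17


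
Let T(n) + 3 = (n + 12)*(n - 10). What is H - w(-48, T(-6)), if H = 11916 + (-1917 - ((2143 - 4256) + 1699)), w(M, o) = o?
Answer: 10512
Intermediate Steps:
T(n) = -3 + (-10 + n)*(12 + n) (T(n) = -3 + (n + 12)*(n - 10) = -3 + (12 + n)*(-10 + n) = -3 + (-10 + n)*(12 + n))
H = 10413 (H = 11916 + (-1917 - (-2113 + 1699)) = 11916 + (-1917 - 1*(-414)) = 11916 + (-1917 + 414) = 11916 - 1503 = 10413)
H - w(-48, T(-6)) = 10413 - (-123 + (-6)² + 2*(-6)) = 10413 - (-123 + 36 - 12) = 10413 - 1*(-99) = 10413 + 99 = 10512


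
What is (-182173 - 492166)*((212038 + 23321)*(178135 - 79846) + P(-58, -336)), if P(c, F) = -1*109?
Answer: -15599619387725638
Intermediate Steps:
P(c, F) = -109
(-182173 - 492166)*((212038 + 23321)*(178135 - 79846) + P(-58, -336)) = (-182173 - 492166)*((212038 + 23321)*(178135 - 79846) - 109) = -674339*(235359*98289 - 109) = -674339*(23133200751 - 109) = -674339*23133200642 = -15599619387725638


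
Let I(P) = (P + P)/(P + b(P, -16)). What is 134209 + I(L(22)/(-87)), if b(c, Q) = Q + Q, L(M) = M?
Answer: 188295249/1403 ≈ 1.3421e+5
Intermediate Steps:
b(c, Q) = 2*Q
I(P) = 2*P/(-32 + P) (I(P) = (P + P)/(P + 2*(-16)) = (2*P)/(P - 32) = (2*P)/(-32 + P) = 2*P/(-32 + P))
134209 + I(L(22)/(-87)) = 134209 + 2*(22/(-87))/(-32 + 22/(-87)) = 134209 + 2*(22*(-1/87))/(-32 + 22*(-1/87)) = 134209 + 2*(-22/87)/(-32 - 22/87) = 134209 + 2*(-22/87)/(-2806/87) = 134209 + 2*(-22/87)*(-87/2806) = 134209 + 22/1403 = 188295249/1403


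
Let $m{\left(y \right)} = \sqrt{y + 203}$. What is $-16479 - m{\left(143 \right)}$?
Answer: $-16479 - \sqrt{346} \approx -16498.0$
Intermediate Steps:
$m{\left(y \right)} = \sqrt{203 + y}$
$-16479 - m{\left(143 \right)} = -16479 - \sqrt{203 + 143} = -16479 - \sqrt{346}$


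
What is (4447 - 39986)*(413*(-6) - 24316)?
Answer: 952231966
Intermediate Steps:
(4447 - 39986)*(413*(-6) - 24316) = -35539*(-2478 - 24316) = -35539*(-26794) = 952231966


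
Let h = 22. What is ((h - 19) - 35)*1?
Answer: -32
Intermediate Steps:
((h - 19) - 35)*1 = ((22 - 19) - 35)*1 = (3 - 35)*1 = -32*1 = -32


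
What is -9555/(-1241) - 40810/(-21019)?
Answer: 251481755/26084579 ≈ 9.6410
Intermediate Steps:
-9555/(-1241) - 40810/(-21019) = -9555*(-1/1241) - 40810*(-1/21019) = 9555/1241 + 40810/21019 = 251481755/26084579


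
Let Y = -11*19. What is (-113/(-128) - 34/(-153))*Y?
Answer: -266057/1152 ≈ -230.95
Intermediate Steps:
Y = -209
(-113/(-128) - 34/(-153))*Y = (-113/(-128) - 34/(-153))*(-209) = (-113*(-1/128) - 34*(-1/153))*(-209) = (113/128 + 2/9)*(-209) = (1273/1152)*(-209) = -266057/1152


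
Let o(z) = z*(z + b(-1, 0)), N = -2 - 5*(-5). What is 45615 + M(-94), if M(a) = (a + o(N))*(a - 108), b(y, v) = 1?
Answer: -46901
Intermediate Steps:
N = 23 (N = -2 + 25 = 23)
o(z) = z*(1 + z) (o(z) = z*(z + 1) = z*(1 + z))
M(a) = (-108 + a)*(552 + a) (M(a) = (a + 23*(1 + 23))*(a - 108) = (a + 23*24)*(-108 + a) = (a + 552)*(-108 + a) = (552 + a)*(-108 + a) = (-108 + a)*(552 + a))
45615 + M(-94) = 45615 + (-59616 + (-94)**2 + 444*(-94)) = 45615 + (-59616 + 8836 - 41736) = 45615 - 92516 = -46901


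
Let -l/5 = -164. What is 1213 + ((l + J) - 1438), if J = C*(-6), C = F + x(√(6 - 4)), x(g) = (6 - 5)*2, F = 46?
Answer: 307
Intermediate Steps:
l = 820 (l = -5*(-164) = 820)
x(g) = 2 (x(g) = 1*2 = 2)
C = 48 (C = 46 + 2 = 48)
J = -288 (J = 48*(-6) = -288)
1213 + ((l + J) - 1438) = 1213 + ((820 - 288) - 1438) = 1213 + (532 - 1438) = 1213 - 906 = 307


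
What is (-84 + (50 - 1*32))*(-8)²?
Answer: -4224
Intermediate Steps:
(-84 + (50 - 1*32))*(-8)² = (-84 + (50 - 32))*64 = (-84 + 18)*64 = -66*64 = -4224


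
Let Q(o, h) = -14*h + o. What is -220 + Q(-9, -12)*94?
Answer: 14726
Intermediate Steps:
Q(o, h) = o - 14*h
-220 + Q(-9, -12)*94 = -220 + (-9 - 14*(-12))*94 = -220 + (-9 + 168)*94 = -220 + 159*94 = -220 + 14946 = 14726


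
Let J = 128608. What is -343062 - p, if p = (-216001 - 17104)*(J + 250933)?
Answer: 88472561743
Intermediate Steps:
p = -88472904805 (p = (-216001 - 17104)*(128608 + 250933) = -233105*379541 = -88472904805)
-343062 - p = -343062 - 1*(-88472904805) = -343062 + 88472904805 = 88472561743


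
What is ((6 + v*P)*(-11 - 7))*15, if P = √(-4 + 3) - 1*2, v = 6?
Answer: 1620 - 1620*I ≈ 1620.0 - 1620.0*I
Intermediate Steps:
P = -2 + I (P = √(-1) - 2 = I - 2 = -2 + I ≈ -2.0 + 1.0*I)
((6 + v*P)*(-11 - 7))*15 = ((6 + 6*(-2 + I))*(-11 - 7))*15 = ((6 + (-12 + 6*I))*(-18))*15 = ((-6 + 6*I)*(-18))*15 = (108 - 108*I)*15 = 1620 - 1620*I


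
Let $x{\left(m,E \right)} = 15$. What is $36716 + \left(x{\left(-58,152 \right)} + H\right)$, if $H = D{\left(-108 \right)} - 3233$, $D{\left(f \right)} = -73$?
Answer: $33425$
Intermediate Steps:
$H = -3306$ ($H = -73 - 3233 = -3306$)
$36716 + \left(x{\left(-58,152 \right)} + H\right) = 36716 + \left(15 - 3306\right) = 36716 - 3291 = 33425$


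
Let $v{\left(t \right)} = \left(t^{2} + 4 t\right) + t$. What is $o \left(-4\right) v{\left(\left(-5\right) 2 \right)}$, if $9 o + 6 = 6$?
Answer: $0$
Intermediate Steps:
$v{\left(t \right)} = t^{2} + 5 t$
$o = 0$ ($o = - \frac{2}{3} + \frac{1}{9} \cdot 6 = - \frac{2}{3} + \frac{2}{3} = 0$)
$o \left(-4\right) v{\left(\left(-5\right) 2 \right)} = 0 \left(-4\right) \left(-5\right) 2 \left(5 - 10\right) = 0 \left(- 10 \left(5 - 10\right)\right) = 0 \left(\left(-10\right) \left(-5\right)\right) = 0 \cdot 50 = 0$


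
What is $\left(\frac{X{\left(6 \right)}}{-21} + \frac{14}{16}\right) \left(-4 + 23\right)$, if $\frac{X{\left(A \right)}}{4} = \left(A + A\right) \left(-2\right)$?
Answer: $\frac{5795}{56} \approx 103.48$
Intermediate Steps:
$X{\left(A \right)} = - 16 A$ ($X{\left(A \right)} = 4 \left(A + A\right) \left(-2\right) = 4 \cdot 2 A \left(-2\right) = 4 \left(- 4 A\right) = - 16 A$)
$\left(\frac{X{\left(6 \right)}}{-21} + \frac{14}{16}\right) \left(-4 + 23\right) = \left(\frac{\left(-16\right) 6}{-21} + \frac{14}{16}\right) \left(-4 + 23\right) = \left(\left(-96\right) \left(- \frac{1}{21}\right) + 14 \cdot \frac{1}{16}\right) 19 = \left(\frac{32}{7} + \frac{7}{8}\right) 19 = \frac{305}{56} \cdot 19 = \frac{5795}{56}$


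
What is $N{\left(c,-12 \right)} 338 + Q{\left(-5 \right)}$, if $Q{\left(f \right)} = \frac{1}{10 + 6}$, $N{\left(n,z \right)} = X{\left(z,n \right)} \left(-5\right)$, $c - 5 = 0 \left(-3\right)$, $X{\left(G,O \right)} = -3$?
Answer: $\frac{81121}{16} \approx 5070.1$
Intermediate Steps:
$c = 5$ ($c = 5 + 0 \left(-3\right) = 5 + 0 = 5$)
$N{\left(n,z \right)} = 15$ ($N{\left(n,z \right)} = \left(-3\right) \left(-5\right) = 15$)
$Q{\left(f \right)} = \frac{1}{16}$
$N{\left(c,-12 \right)} 338 + Q{\left(-5 \right)} = 15 \cdot 338 + \frac{1}{16} = 5070 + \frac{1}{16} = \frac{81121}{16}$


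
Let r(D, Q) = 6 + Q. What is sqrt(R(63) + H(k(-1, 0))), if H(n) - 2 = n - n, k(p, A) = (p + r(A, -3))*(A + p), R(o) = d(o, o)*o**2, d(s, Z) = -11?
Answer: I*sqrt(43657) ≈ 208.94*I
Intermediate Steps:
R(o) = -11*o**2
k(p, A) = (3 + p)*(A + p) (k(p, A) = (p + (6 - 3))*(A + p) = (p + 3)*(A + p) = (3 + p)*(A + p))
H(n) = 2 (H(n) = 2 + (n - n) = 2 + 0 = 2)
sqrt(R(63) + H(k(-1, 0))) = sqrt(-11*63**2 + 2) = sqrt(-11*3969 + 2) = sqrt(-43659 + 2) = sqrt(-43657) = I*sqrt(43657)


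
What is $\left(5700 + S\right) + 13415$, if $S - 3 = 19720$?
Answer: $38838$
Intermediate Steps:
$S = 19723$ ($S = 3 + 19720 = 19723$)
$\left(5700 + S\right) + 13415 = \left(5700 + 19723\right) + 13415 = 25423 + 13415 = 38838$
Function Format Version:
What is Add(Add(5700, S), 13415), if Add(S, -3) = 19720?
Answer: 38838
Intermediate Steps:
S = 19723 (S = Add(3, 19720) = 19723)
Add(Add(5700, S), 13415) = Add(Add(5700, 19723), 13415) = Add(25423, 13415) = 38838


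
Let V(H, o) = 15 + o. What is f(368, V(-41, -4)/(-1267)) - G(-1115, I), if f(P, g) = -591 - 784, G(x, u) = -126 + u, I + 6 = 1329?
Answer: -2572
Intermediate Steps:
I = 1323 (I = -6 + 1329 = 1323)
f(P, g) = -1375
f(368, V(-41, -4)/(-1267)) - G(-1115, I) = -1375 - (-126 + 1323) = -1375 - 1*1197 = -1375 - 1197 = -2572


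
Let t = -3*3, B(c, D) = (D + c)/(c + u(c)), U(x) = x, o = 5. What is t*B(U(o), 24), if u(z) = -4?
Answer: -261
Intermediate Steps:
B(c, D) = (D + c)/(-4 + c) (B(c, D) = (D + c)/(c - 4) = (D + c)/(-4 + c))
t = -9
t*B(U(o), 24) = -9*(24 + 5)/(-4 + 5) = -9*29/1 = -9*29 = -261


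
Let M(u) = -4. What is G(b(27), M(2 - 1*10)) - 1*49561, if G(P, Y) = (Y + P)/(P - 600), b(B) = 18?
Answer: -14422258/291 ≈ -49561.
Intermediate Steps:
G(P, Y) = (P + Y)/(-600 + P)
G(b(27), M(2 - 1*10)) - 1*49561 = (18 - 4)/(-600 + 18) - 1*49561 = 14/(-582) - 49561 = -1/582*14 - 49561 = -7/291 - 49561 = -14422258/291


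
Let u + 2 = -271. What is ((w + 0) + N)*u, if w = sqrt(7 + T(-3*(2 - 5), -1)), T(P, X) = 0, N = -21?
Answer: 5733 - 273*sqrt(7) ≈ 5010.7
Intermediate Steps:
u = -273 (u = -2 - 271 = -273)
w = sqrt(7) (w = sqrt(7 + 0) = sqrt(7) ≈ 2.6458)
((w + 0) + N)*u = ((sqrt(7) + 0) - 21)*(-273) = (sqrt(7) - 21)*(-273) = (-21 + sqrt(7))*(-273) = 5733 - 273*sqrt(7)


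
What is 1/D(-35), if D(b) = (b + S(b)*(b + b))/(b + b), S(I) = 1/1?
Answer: ⅔ ≈ 0.66667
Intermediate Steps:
S(I) = 1
D(b) = 3/2 (D(b) = (b + 1*(b + b))/(b + b) = (b + 1*(2*b))/((2*b)) = (b + 2*b)*(1/(2*b)) = (3*b)*(1/(2*b)) = 3/2)
1/D(-35) = 1/(3/2) = ⅔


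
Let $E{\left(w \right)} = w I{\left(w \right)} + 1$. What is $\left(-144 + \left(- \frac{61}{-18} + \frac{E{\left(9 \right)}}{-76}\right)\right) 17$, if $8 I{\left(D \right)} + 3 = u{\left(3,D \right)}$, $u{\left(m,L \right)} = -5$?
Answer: $- \frac{816901}{342} \approx -2388.6$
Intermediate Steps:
$I{\left(D \right)} = -1$ ($I{\left(D \right)} = - \frac{3}{8} + \frac{1}{8} \left(-5\right) = - \frac{3}{8} - \frac{5}{8} = -1$)
$E{\left(w \right)} = 1 - w$ ($E{\left(w \right)} = w \left(-1\right) + 1 = - w + 1 = 1 - w$)
$\left(-144 + \left(- \frac{61}{-18} + \frac{E{\left(9 \right)}}{-76}\right)\right) 17 = \left(-144 + \left(- \frac{61}{-18} + \frac{1 - 9}{-76}\right)\right) 17 = \left(-144 + \left(\left(-61\right) \left(- \frac{1}{18}\right) + \left(1 - 9\right) \left(- \frac{1}{76}\right)\right)\right) 17 = \left(-144 + \left(\frac{61}{18} - - \frac{2}{19}\right)\right) 17 = \left(-144 + \left(\frac{61}{18} + \frac{2}{19}\right)\right) 17 = \left(-144 + \frac{1195}{342}\right) 17 = \left(- \frac{48053}{342}\right) 17 = - \frac{816901}{342}$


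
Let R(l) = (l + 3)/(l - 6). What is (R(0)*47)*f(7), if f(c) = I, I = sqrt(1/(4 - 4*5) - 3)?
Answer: -329*I/8 ≈ -41.125*I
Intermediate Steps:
R(l) = (3 + l)/(-6 + l)
I = 7*I/4 (I = sqrt(1/(4 - 20) - 3) = sqrt(1/(-16) - 3) = sqrt(-1/16 - 3) = sqrt(-49/16) = 7*I/4 ≈ 1.75*I)
f(c) = 7*I/4
(R(0)*47)*f(7) = (((3 + 0)/(-6 + 0))*47)*(7*I/4) = ((3/(-6))*47)*(7*I/4) = (-1/6*3*47)*(7*I/4) = (-1/2*47)*(7*I/4) = -329*I/8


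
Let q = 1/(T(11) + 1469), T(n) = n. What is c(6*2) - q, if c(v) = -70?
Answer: -103601/1480 ≈ -70.001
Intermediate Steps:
q = 1/1480 (q = 1/(11 + 1469) = 1/1480 ≈ 0.00067568)
c(6*2) - q = -70 - 1*1/1480 = -70 - 1/1480 = -103601/1480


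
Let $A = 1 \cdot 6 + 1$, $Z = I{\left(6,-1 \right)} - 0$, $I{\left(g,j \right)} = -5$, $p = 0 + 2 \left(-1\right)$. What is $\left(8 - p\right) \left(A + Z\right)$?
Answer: $20$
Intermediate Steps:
$p = -2$ ($p = 0 - 2 = -2$)
$Z = -5$ ($Z = -5 - 0 = -5 + 0 = -5$)
$A = 7$ ($A = 6 + 1 = 7$)
$\left(8 - p\right) \left(A + Z\right) = \left(8 - -2\right) \left(7 - 5\right) = \left(8 + 2\right) 2 = 10 \cdot 2 = 20$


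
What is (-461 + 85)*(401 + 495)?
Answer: -336896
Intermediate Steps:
(-461 + 85)*(401 + 495) = -376*896 = -336896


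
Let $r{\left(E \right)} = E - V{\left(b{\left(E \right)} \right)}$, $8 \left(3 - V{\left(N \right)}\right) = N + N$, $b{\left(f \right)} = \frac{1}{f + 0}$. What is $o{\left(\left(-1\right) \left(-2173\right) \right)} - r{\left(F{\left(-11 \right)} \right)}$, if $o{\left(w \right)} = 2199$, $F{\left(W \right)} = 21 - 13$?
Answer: $\frac{70207}{32} \approx 2194.0$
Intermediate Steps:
$b{\left(f \right)} = \frac{1}{f}$
$V{\left(N \right)} = 3 - \frac{N}{4}$ ($V{\left(N \right)} = 3 - \frac{N + N}{8} = 3 - \frac{2 N}{8} = 3 - \frac{N}{4}$)
$F{\left(W \right)} = 8$ ($F{\left(W \right)} = 21 - 13 = 8$)
$r{\left(E \right)} = -3 + E + \frac{1}{4 E}$ ($r{\left(E \right)} = E - \left(3 - \frac{1}{4 E}\right) = -3 + E + \frac{1}{4 E}$)
$o{\left(\left(-1\right) \left(-2173\right) \right)} - r{\left(F{\left(-11 \right)} \right)} = 2199 - \left(-3 + 8 + \frac{1}{4 \cdot 8}\right) = 2199 - \left(-3 + 8 + \frac{1}{4} \cdot \frac{1}{8}\right) = 2199 - \left(-3 + 8 + \frac{1}{32}\right) = 2199 - \frac{161}{32} = \frac{70207}{32}$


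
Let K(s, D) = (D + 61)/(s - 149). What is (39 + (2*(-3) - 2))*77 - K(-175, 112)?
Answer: 773561/324 ≈ 2387.5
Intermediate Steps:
K(s, D) = (61 + D)/(-149 + s)
(39 + (2*(-3) - 2))*77 - K(-175, 112) = (39 + (2*(-3) - 2))*77 - (61 + 112)/(-149 - 175) = (39 + (-6 - 2))*77 - 173/(-324) = (39 - 8)*77 - (-1)*173/324 = 31*77 - 1*(-173/324) = 2387 + 173/324 = 773561/324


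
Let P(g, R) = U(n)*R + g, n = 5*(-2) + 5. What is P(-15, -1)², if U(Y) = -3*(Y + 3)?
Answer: 441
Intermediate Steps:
n = -5 (n = -10 + 5 = -5)
U(Y) = -9 - 3*Y (U(Y) = -3*(3 + Y) = -9 - 3*Y)
P(g, R) = g + 6*R (P(g, R) = (-9 - 3*(-5))*R + g = (-9 + 15)*R + g = 6*R + g = g + 6*R)
P(-15, -1)² = (-15 + 6*(-1))² = (-15 - 6)² = (-21)² = 441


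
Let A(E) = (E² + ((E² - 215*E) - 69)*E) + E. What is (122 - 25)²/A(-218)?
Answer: -9409/20515544 ≈ -0.00045863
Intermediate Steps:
A(E) = E + E² + E*(-69 + E² - 215*E) (A(E) = (E² + (-69 + E² - 215*E)*E) + E = (E² + E*(-69 + E² - 215*E)) + E = E + E² + E*(-69 + E² - 215*E))
(122 - 25)²/A(-218) = (122 - 25)²/((-218*(-68 + (-218)² - 214*(-218)))) = 97²/((-218*(-68 + 47524 + 46652))) = 9409/((-218*94108)) = 9409/(-20515544) = 9409*(-1/20515544) = -9409/20515544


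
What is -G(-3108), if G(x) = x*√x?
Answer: 6216*I*√777 ≈ 1.7327e+5*I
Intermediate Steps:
G(x) = x^(3/2)
-G(-3108) = -(-3108)^(3/2) = -(-6216)*I*√777 = 6216*I*√777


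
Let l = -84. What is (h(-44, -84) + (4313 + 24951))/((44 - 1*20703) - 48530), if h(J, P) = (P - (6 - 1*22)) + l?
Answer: -9704/23063 ≈ -0.42076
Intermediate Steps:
h(J, P) = -68 + P (h(J, P) = (P - (6 - 1*22)) - 84 = (P - (6 - 22)) - 84 = (P - 1*(-16)) - 84 = (P + 16) - 84 = (16 + P) - 84 = -68 + P)
(h(-44, -84) + (4313 + 24951))/((44 - 1*20703) - 48530) = ((-68 - 84) + (4313 + 24951))/((44 - 1*20703) - 48530) = (-152 + 29264)/((44 - 20703) - 48530) = 29112/(-20659 - 48530) = 29112/(-69189) = 29112*(-1/69189) = -9704/23063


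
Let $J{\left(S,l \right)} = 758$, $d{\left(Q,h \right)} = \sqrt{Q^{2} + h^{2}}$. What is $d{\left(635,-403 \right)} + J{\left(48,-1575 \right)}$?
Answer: $758 + \sqrt{565634} \approx 1510.1$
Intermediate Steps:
$d{\left(635,-403 \right)} + J{\left(48,-1575 \right)} = \sqrt{635^{2} + \left(-403\right)^{2}} + 758 = \sqrt{403225 + 162409} + 758 = \sqrt{565634} + 758 = 758 + \sqrt{565634}$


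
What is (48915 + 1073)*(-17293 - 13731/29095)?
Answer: -1093549585096/1265 ≈ -8.6447e+8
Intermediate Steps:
(48915 + 1073)*(-17293 - 13731/29095) = 49988*(-17293 - 13731*1/29095) = 49988*(-17293 - 597/1265) = 49988*(-21876242/1265) = -1093549585096/1265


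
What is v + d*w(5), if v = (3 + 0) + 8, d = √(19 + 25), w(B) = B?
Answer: 11 + 10*√11 ≈ 44.166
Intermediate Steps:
d = 2*√11 (d = √44 = 2*√11 ≈ 6.6332)
v = 11 (v = 3 + 8 = 11)
v + d*w(5) = 11 + (2*√11)*5 = 11 + 10*√11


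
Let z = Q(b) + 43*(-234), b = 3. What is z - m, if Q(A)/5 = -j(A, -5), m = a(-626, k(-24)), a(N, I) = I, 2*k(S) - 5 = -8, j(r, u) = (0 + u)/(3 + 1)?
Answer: -40217/4 ≈ -10054.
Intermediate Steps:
j(r, u) = u/4
k(S) = -3/2 (k(S) = 5/2 + (½)*(-8) = 5/2 - 4 = -3/2)
m = -3/2 ≈ -1.5000
Q(A) = 25/4 (Q(A) = 5*(-(-5)/4) = 5*(-1*(-5/4)) = 5*(5/4) = 25/4)
z = -40223/4 (z = 25/4 + 43*(-234) = 25/4 - 10062 = -40223/4 ≈ -10056.)
z - m = -40223/4 - 1*(-3/2) = -40223/4 + 3/2 = -40217/4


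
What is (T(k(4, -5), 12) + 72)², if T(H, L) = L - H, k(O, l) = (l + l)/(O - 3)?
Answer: 8836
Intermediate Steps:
k(O, l) = 2*l/(-3 + O) (k(O, l) = (2*l)/(-3 + O) = 2*l/(-3 + O))
(T(k(4, -5), 12) + 72)² = ((12 - 2*(-5)/(-3 + 4)) + 72)² = ((12 - 2*(-5)/1) + 72)² = ((12 - 2*(-5)) + 72)² = ((12 - 1*(-10)) + 72)² = ((12 + 10) + 72)² = (22 + 72)² = 94² = 8836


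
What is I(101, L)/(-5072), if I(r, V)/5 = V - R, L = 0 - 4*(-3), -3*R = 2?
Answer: -95/7608 ≈ -0.012487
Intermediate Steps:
R = -2/3 (R = -1/3*2 = -2/3 ≈ -0.66667)
L = 12 (L = 0 + 12 = 12)
I(r, V) = 10/3 + 5*V (I(r, V) = 5*(V - 1*(-2/3)) = 5*(V + 2/3) = 5*(2/3 + V) = 10/3 + 5*V)
I(101, L)/(-5072) = (10/3 + 5*12)/(-5072) = (10/3 + 60)*(-1/5072) = (190/3)*(-1/5072) = -95/7608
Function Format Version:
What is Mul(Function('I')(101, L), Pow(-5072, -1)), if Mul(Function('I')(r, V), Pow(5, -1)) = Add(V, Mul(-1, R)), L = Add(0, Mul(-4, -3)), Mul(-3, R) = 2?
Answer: Rational(-95, 7608) ≈ -0.012487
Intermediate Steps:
R = Rational(-2, 3) (R = Mul(Rational(-1, 3), 2) = Rational(-2, 3) ≈ -0.66667)
L = 12 (L = Add(0, 12) = 12)
Function('I')(r, V) = Add(Rational(10, 3), Mul(5, V)) (Function('I')(r, V) = Mul(5, Add(V, Mul(-1, Rational(-2, 3)))) = Mul(5, Add(V, Rational(2, 3))) = Mul(5, Add(Rational(2, 3), V)) = Add(Rational(10, 3), Mul(5, V)))
Mul(Function('I')(101, L), Pow(-5072, -1)) = Mul(Add(Rational(10, 3), Mul(5, 12)), Pow(-5072, -1)) = Mul(Add(Rational(10, 3), 60), Rational(-1, 5072)) = Mul(Rational(190, 3), Rational(-1, 5072)) = Rational(-95, 7608)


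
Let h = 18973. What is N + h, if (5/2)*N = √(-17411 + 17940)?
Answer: 94911/5 ≈ 18982.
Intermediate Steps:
N = 46/5 (N = 2*√(-17411 + 17940)/5 = 2*√529/5 = (⅖)*23 = 46/5 ≈ 9.2000)
N + h = 46/5 + 18973 = 94911/5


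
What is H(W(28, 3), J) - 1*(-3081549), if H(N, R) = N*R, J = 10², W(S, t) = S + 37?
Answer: 3088049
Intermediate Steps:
W(S, t) = 37 + S
J = 100
H(W(28, 3), J) - 1*(-3081549) = (37 + 28)*100 - 1*(-3081549) = 65*100 + 3081549 = 6500 + 3081549 = 3088049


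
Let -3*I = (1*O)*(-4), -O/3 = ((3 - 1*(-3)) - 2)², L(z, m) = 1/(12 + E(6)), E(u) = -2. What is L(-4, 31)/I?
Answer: -1/640 ≈ -0.0015625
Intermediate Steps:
L(z, m) = ⅒ (L(z, m) = 1/(12 - 2) = 1/10 = ⅒)
O = -48 (O = -3*((3 - 1*(-3)) - 2)² = -3*((3 + 3) - 2)² = -3*(6 - 2)² = -3*4² = -3*16 = -48)
I = -64 (I = -1*(-48)*(-4)/3 = -(-16)*(-4) = -⅓*192 = -64)
L(-4, 31)/I = (⅒)/(-64) = (⅒)*(-1/64) = -1/640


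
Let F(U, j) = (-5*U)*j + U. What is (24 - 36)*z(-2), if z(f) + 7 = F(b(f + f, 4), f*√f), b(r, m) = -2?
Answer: 108 + 240*I*√2 ≈ 108.0 + 339.41*I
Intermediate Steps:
F(U, j) = U - 5*U*j (F(U, j) = -5*U*j + U = U - 5*U*j)
z(f) = -9 + 10*f^(3/2) (z(f) = -7 - 2*(1 - 5*f*√f) = -7 - 2*(1 - 5*f^(3/2)) = -7 + (-2 + 10*f^(3/2)) = -9 + 10*f^(3/2))
(24 - 36)*z(-2) = (24 - 36)*(-9 + 10*(-2)^(3/2)) = -12*(-9 + 10*(-2*I*√2)) = -12*(-9 - 20*I*√2) = 108 + 240*I*√2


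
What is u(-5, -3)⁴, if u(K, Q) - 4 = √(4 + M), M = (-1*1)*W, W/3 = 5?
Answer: (4 + I*√11)⁴ ≈ -679.0 + 265.33*I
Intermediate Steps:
W = 15 (W = 3*5 = 15)
M = -15 (M = -1*1*15 = -1*15 = -15)
u(K, Q) = 4 + I*√11 (u(K, Q) = 4 + √(4 - 15) = 4 + √(-11) = 4 + I*√11)
u(-5, -3)⁴ = (4 + I*√11)⁴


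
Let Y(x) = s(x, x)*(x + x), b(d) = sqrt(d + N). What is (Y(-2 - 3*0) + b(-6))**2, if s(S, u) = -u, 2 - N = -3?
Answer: (8 - I)**2 ≈ 63.0 - 16.0*I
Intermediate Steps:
N = 5 (N = 2 - 1*(-3) = 2 + 3 = 5)
b(d) = sqrt(5 + d) (b(d) = sqrt(d + 5) = sqrt(5 + d))
Y(x) = -2*x**2 (Y(x) = (-x)*(x + x) = (-x)*(2*x) = -2*x**2)
(Y(-2 - 3*0) + b(-6))**2 = (-2*(-2 - 3*0)**2 + sqrt(5 - 6))**2 = (-2*(-2 + 0)**2 + sqrt(-1))**2 = (-2*(-2)**2 + I)**2 = (-2*4 + I)**2 = (-8 + I)**2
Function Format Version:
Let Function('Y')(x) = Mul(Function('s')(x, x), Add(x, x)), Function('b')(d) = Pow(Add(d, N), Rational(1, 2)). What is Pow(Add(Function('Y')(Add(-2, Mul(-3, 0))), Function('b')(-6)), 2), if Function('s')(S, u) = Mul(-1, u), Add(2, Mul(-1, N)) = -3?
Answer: Pow(Add(8, Mul(-1, I)), 2) ≈ Add(63.000, Mul(-16.000, I))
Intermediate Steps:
N = 5 (N = Add(2, Mul(-1, -3)) = Add(2, 3) = 5)
Function('b')(d) = Pow(Add(5, d), Rational(1, 2)) (Function('b')(d) = Pow(Add(d, 5), Rational(1, 2)) = Pow(Add(5, d), Rational(1, 2)))
Function('Y')(x) = Mul(-2, Pow(x, 2)) (Function('Y')(x) = Mul(Mul(-1, x), Add(x, x)) = Mul(Mul(-1, x), Mul(2, x)) = Mul(-2, Pow(x, 2)))
Pow(Add(Function('Y')(Add(-2, Mul(-3, 0))), Function('b')(-6)), 2) = Pow(Add(Mul(-2, Pow(Add(-2, Mul(-3, 0)), 2)), Pow(Add(5, -6), Rational(1, 2))), 2) = Pow(Add(Mul(-2, Pow(Add(-2, 0), 2)), Pow(-1, Rational(1, 2))), 2) = Pow(Add(Mul(-2, Pow(-2, 2)), I), 2) = Pow(Add(Mul(-2, 4), I), 2) = Pow(Add(-8, I), 2)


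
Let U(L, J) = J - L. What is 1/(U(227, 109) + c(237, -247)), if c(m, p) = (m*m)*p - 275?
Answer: -1/13874136 ≈ -7.2077e-8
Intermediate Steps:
c(m, p) = -275 + p*m**2 (c(m, p) = m**2*p - 275 = p*m**2 - 275 = -275 + p*m**2)
1/(U(227, 109) + c(237, -247)) = 1/((109 - 1*227) + (-275 - 247*237**2)) = 1/((109 - 227) + (-275 - 247*56169)) = 1/(-118 + (-275 - 13873743)) = 1/(-118 - 13874018) = 1/(-13874136) = -1/13874136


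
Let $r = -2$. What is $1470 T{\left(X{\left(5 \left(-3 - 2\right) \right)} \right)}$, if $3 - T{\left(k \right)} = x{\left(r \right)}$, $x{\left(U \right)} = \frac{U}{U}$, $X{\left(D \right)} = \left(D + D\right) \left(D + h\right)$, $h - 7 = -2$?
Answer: $2940$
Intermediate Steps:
$h = 5$ ($h = 7 - 2 = 5$)
$X{\left(D \right)} = 2 D \left(5 + D\right)$ ($X{\left(D \right)} = \left(D + D\right) \left(D + 5\right) = 2 D \left(5 + D\right)$)
$x{\left(U \right)} = 1$
$T{\left(k \right)} = 2$ ($T{\left(k \right)} = 3 - 1 = 2$)
$1470 T{\left(X{\left(5 \left(-3 - 2\right) \right)} \right)} = 1470 \cdot 2 = 2940$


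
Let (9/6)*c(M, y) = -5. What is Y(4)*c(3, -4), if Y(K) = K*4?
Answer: -160/3 ≈ -53.333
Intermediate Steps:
c(M, y) = -10/3 (c(M, y) = (⅔)*(-5) = -10/3)
Y(K) = 4*K
Y(4)*c(3, -4) = (4*4)*(-10/3) = 16*(-10/3) = -160/3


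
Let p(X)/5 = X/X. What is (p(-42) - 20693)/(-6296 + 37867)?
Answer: -20688/31571 ≈ -0.65528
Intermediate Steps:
p(X) = 5 (p(X) = 5*(X/X) = 5*1 = 5)
(p(-42) - 20693)/(-6296 + 37867) = (5 - 20693)/(-6296 + 37867) = -20688/31571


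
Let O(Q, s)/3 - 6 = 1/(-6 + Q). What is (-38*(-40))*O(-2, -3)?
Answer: 26790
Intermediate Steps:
O(Q, s) = 18 + 3/(-6 + Q)
(-38*(-40))*O(-2, -3) = (-38*(-40))*(3*(-35 + 6*(-2))/(-6 - 2)) = 1520*(3*(-35 - 12)/(-8)) = 1520*(3*(-⅛)*(-47)) = 1520*(141/8) = 26790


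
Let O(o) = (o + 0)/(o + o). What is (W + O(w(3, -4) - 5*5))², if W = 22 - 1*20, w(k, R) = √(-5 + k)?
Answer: 25/4 ≈ 6.2500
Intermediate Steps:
W = 2 (W = 22 - 20 = 2)
O(o) = ½ (O(o) = o/((2*o)) = o*(1/(2*o)) = ½)
(W + O(w(3, -4) - 5*5))² = (2 + ½)² = (5/2)² = 25/4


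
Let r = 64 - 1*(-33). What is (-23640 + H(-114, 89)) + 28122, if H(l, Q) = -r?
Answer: 4385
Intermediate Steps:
r = 97 (r = 64 + 33 = 97)
H(l, Q) = -97 (H(l, Q) = -1*97 = -97)
(-23640 + H(-114, 89)) + 28122 = (-23640 - 97) + 28122 = -23737 + 28122 = 4385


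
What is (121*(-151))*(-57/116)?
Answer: 1041447/116 ≈ 8978.0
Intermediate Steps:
(121*(-151))*(-57/116) = -(-1041447)/116 = -18271*(-57/116) = 1041447/116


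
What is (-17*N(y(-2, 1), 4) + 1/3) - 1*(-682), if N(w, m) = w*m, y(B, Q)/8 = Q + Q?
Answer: -1217/3 ≈ -405.67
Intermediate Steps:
y(B, Q) = 16*Q (y(B, Q) = 8*(Q + Q) = 8*(2*Q) = 16*Q)
N(w, m) = m*w
(-17*N(y(-2, 1), 4) + 1/3) - 1*(-682) = (-68*16*1 + 1/3) - 1*(-682) = (-68*16 + 1/3) + 682 = (-17*64 + 1/3) + 682 = (-1088 + 1/3) + 682 = -3263/3 + 682 = -1217/3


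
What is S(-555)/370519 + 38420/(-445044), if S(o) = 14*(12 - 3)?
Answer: -3544816109/41224314459 ≈ -0.085989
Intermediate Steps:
S(o) = 126 (S(o) = 14*9 = 126)
S(-555)/370519 + 38420/(-445044) = 126/370519 + 38420/(-445044) = 126*(1/370519) + 38420*(-1/445044) = 126/370519 - 9605/111261 = -3544816109/41224314459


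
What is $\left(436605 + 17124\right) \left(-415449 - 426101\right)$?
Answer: $-381835639950$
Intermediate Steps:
$\left(436605 + 17124\right) \left(-415449 - 426101\right) = 453729 \left(-841550\right) = -381835639950$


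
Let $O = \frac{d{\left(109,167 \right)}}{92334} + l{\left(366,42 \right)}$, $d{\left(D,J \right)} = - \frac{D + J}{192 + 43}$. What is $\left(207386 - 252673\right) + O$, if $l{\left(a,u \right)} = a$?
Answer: $- \frac{162452978261}{3616415} \approx -44921.0$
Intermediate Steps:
$d{\left(D,J \right)} = - \frac{D}{235} - \frac{J}{235}$ ($d{\left(D,J \right)} = - \frac{D + J}{235} = - (\frac{D}{235} + \frac{J}{235}) = - \frac{D}{235} - \frac{J}{235}$)
$O = \frac{1323607844}{3616415}$ ($O = \frac{\left(- \frac{1}{235}\right) 109 - \frac{167}{235}}{92334} + 366 = \left(- \frac{109}{235} - \frac{167}{235}\right) \frac{1}{92334} + 366 = \left(- \frac{276}{235}\right) \frac{1}{92334} + 366 = - \frac{46}{3616415} + 366 = \frac{1323607844}{3616415} \approx 366.0$)
$\left(207386 - 252673\right) + O = \left(207386 - 252673\right) + \frac{1323607844}{3616415} = -45287 + \frac{1323607844}{3616415} = - \frac{162452978261}{3616415}$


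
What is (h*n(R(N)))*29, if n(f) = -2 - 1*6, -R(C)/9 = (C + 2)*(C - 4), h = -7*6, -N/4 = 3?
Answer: 9744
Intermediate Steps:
N = -12 (N = -4*3 = -12)
h = -42
R(C) = -9*(-4 + C)*(2 + C) (R(C) = -9*(C + 2)*(C - 4) = -9*(2 + C)*(-4 + C) = -9*(-4 + C)*(2 + C))
n(f) = -8 (n(f) = -2 - 6 = -8)
(h*n(R(N)))*29 = -42*(-8)*29 = 336*29 = 9744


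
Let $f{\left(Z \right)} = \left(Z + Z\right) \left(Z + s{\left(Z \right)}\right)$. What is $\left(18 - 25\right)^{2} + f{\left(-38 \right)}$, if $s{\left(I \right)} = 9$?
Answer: $2253$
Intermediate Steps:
$f{\left(Z \right)} = 2 Z \left(9 + Z\right)$ ($f{\left(Z \right)} = \left(Z + Z\right) \left(Z + 9\right) = 2 Z \left(9 + Z\right)$)
$\left(18 - 25\right)^{2} + f{\left(-38 \right)} = \left(18 - 25\right)^{2} + 2 \left(-38\right) \left(9 - 38\right) = \left(-7\right)^{2} + 2 \left(-38\right) \left(-29\right) = 49 + 2204 = 2253$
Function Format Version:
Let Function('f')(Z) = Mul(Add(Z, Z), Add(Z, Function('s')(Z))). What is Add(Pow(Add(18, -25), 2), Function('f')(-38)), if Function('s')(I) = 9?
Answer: 2253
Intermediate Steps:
Function('f')(Z) = Mul(2, Z, Add(9, Z)) (Function('f')(Z) = Mul(Add(Z, Z), Add(Z, 9)) = Mul(Mul(2, Z), Add(9, Z)) = Mul(2, Z, Add(9, Z)))
Add(Pow(Add(18, -25), 2), Function('f')(-38)) = Add(Pow(Add(18, -25), 2), Mul(2, -38, Add(9, -38))) = Add(Pow(-7, 2), Mul(2, -38, -29)) = Add(49, 2204) = 2253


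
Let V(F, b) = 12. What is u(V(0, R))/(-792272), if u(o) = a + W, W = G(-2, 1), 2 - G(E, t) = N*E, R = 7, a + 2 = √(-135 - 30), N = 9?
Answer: -9/396136 - I*√165/792272 ≈ -2.2719e-5 - 1.6213e-5*I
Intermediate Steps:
a = -2 + I*√165 (a = -2 + √(-135 - 30) = -2 + √(-165) = -2 + I*√165 ≈ -2.0 + 12.845*I)
G(E, t) = 2 - 9*E
W = 20 (W = 2 - 9*(-2) = 2 + 18 = 20)
u(o) = 18 + I*√165 (u(o) = (-2 + I*√165) + 20 = 18 + I*√165)
u(V(0, R))/(-792272) = (18 + I*√165)/(-792272) = (18 + I*√165)*(-1/792272) = -9/396136 - I*√165/792272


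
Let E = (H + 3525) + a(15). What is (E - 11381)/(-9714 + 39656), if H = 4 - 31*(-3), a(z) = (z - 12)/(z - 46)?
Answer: -120266/464101 ≈ -0.25914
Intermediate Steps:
a(z) = (-12 + z)/(-46 + z)
H = 97 (H = 4 + 93 = 97)
E = 112279/31 (E = (97 + 3525) + (-12 + 15)/(-46 + 15) = 3622 + 3/(-31) = 3622 - 1/31*3 = 3622 - 3/31 = 112279/31 ≈ 3621.9)
(E - 11381)/(-9714 + 39656) = (112279/31 - 11381)/(-9714 + 39656) = -240532/31/29942 = -240532/31*1/29942 = -120266/464101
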